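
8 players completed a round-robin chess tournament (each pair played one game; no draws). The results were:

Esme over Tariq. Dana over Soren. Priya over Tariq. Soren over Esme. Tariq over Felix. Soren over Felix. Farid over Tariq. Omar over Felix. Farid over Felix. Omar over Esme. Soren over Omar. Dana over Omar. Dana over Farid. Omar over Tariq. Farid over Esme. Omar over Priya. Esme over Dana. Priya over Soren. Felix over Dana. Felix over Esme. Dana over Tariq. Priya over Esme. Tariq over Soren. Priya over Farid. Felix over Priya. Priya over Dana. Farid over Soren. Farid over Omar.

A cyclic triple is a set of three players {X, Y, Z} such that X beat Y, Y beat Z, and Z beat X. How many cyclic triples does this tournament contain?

Win totals: Priya 5, Esme 2, Dana 4, Omar 4, Tariq 2, Felix 3, Soren 3, Farid 5.
A player with w wins dominates both others in C(w,2) triples; summing gives 10 + 1 + 6 + 6 + 1 + 3 + 3 + 10 = 40 transitive triples.
Total triples C(8,3) = 56, so cyclic triples = 56 − 40 = 16.

16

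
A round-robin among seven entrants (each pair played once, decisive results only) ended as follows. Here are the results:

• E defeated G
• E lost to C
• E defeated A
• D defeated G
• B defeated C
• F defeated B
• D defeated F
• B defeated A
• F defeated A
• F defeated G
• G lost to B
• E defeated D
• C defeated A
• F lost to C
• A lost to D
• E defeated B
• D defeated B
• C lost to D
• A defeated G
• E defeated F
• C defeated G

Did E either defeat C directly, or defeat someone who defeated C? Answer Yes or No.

E did not beat C directly.
E beat A, B, D, F, G. Of those, B beat C.

Yes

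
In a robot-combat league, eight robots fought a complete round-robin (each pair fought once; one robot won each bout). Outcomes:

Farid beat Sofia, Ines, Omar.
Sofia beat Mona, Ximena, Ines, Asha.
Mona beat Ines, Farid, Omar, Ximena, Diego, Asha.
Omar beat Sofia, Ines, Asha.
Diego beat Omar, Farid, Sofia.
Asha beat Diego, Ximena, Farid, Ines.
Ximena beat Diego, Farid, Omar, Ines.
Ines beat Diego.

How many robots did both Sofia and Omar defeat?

Sofia beat: Ines, Ximena, Asha, Mona.
Omar beat: Ines, Sofia, Asha.
Both beat: Ines, Asha — 2.

2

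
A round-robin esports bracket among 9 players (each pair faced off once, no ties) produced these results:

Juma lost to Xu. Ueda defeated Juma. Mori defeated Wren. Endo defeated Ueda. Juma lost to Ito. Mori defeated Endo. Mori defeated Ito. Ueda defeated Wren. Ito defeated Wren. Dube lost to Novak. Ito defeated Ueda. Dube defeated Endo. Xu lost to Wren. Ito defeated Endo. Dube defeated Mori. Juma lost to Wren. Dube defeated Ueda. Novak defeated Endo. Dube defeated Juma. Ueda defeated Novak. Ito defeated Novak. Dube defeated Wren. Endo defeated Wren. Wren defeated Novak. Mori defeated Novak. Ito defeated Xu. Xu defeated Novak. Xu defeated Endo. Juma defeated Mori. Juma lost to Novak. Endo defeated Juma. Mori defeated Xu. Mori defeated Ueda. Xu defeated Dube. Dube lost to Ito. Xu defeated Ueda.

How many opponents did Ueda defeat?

3

Ueda's results: beat Novak, Juma, Wren; lost to Dube, Mori, Xu, Ito, Endo.
That is 3 wins.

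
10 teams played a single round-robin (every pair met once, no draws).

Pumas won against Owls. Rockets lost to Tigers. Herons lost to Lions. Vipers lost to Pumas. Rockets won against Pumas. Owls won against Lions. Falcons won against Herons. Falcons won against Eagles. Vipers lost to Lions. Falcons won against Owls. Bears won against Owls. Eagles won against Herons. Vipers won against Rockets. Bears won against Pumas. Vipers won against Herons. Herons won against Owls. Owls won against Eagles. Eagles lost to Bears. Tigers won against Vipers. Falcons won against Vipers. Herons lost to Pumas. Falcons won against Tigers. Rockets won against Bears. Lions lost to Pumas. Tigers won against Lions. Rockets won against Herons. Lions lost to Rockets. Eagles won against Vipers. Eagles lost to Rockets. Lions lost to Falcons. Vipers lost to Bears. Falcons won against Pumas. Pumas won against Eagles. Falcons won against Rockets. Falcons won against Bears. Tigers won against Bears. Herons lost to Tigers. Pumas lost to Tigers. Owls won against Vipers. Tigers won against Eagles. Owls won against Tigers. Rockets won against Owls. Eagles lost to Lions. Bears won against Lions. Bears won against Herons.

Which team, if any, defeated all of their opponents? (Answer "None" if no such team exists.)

Falcons has 9 wins out of 9 opponents — a perfect record.

Falcons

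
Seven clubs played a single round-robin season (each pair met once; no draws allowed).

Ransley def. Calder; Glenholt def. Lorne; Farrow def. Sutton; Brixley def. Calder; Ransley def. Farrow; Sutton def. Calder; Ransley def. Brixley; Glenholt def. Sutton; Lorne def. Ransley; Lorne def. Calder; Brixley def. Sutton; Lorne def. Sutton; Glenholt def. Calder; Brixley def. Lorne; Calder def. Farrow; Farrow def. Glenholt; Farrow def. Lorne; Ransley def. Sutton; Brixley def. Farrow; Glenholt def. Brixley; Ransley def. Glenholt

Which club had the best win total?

Win totals: Brixley 4, Lorne 3, Farrow 3, Glenholt 4, Calder 1, Ransley 5, Sutton 1.
Ransley leads with 5 wins (next highest: 4).

Ransley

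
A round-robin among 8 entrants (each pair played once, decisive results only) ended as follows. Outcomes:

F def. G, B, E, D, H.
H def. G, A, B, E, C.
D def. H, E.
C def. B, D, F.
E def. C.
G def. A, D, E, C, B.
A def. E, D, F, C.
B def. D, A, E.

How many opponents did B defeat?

B's results: beat A, D, E; lost to C, F, G, H.
That is 3 wins.

3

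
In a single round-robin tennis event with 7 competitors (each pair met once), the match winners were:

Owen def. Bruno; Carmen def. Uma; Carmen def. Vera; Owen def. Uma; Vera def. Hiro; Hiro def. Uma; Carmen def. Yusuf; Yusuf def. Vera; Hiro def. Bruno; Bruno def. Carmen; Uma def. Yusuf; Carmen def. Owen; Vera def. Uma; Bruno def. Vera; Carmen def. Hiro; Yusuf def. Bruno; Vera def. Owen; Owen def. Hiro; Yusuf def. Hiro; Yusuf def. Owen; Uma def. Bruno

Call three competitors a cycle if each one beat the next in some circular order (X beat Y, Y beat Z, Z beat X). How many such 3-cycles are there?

10

Win totals: Carmen 5, Owen 3, Vera 3, Bruno 2, Yusuf 4, Uma 2, Hiro 2.
A competitor with w wins dominates both others in C(w,2) triples; summing gives 10 + 3 + 3 + 1 + 6 + 1 + 1 = 25 transitive triples.
Total triples C(7,3) = 35, so cyclic triples = 35 − 25 = 10.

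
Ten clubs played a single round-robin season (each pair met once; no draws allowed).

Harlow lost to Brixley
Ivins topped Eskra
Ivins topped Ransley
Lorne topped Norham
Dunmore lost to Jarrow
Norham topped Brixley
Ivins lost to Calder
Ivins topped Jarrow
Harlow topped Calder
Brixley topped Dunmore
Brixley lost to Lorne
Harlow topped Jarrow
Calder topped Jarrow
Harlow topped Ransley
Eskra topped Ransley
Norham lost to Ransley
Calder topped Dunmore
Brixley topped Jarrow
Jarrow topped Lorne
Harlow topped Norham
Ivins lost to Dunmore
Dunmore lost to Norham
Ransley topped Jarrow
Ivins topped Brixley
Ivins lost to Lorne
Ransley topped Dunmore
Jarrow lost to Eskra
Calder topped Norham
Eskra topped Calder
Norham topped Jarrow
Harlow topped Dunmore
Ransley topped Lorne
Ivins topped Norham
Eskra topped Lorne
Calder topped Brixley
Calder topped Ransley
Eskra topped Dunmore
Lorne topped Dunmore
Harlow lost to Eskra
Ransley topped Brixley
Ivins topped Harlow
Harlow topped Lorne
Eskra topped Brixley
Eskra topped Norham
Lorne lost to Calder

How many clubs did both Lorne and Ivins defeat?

Lorne beat: Dunmore, Norham, Ivins, Brixley.
Ivins beat: Ransley, Eskra, Norham, Jarrow, Harlow, Brixley.
Both beat: Norham, Brixley — 2.

2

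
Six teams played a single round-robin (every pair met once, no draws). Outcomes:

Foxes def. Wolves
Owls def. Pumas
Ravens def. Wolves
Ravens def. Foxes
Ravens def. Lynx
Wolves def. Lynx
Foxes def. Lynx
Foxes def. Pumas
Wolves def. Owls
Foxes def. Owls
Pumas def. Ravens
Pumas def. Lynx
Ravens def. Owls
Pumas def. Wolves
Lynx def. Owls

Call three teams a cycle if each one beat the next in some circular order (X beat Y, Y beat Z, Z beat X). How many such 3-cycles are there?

Win totals: Wolves 2, Ravens 4, Pumas 3, Lynx 1, Owls 1, Foxes 4.
A team with w wins dominates both others in C(w,2) triples; summing gives 1 + 6 + 3 + 0 + 0 + 6 = 16 transitive triples.
Total triples C(6,3) = 20, so cyclic triples = 20 − 16 = 4.

4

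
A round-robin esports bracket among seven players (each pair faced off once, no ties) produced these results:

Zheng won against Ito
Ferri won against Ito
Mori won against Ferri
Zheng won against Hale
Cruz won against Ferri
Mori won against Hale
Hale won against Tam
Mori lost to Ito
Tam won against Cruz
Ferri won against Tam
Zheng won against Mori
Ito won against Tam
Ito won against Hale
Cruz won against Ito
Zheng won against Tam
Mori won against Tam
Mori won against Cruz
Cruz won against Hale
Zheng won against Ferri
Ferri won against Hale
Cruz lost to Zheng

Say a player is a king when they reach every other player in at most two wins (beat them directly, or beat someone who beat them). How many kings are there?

Zheng reaches everyone (king).
Cruz cannot reach Zheng in two steps.
Ito cannot reach Zheng in two steps.
Hale cannot reach Zheng, Ito, Mori, Ferri in two steps.
Tam cannot reach Zheng, Mori in two steps.
Mori cannot reach Zheng in two steps.
Ferri cannot reach Zheng in two steps.
Kings: Zheng — 1.

1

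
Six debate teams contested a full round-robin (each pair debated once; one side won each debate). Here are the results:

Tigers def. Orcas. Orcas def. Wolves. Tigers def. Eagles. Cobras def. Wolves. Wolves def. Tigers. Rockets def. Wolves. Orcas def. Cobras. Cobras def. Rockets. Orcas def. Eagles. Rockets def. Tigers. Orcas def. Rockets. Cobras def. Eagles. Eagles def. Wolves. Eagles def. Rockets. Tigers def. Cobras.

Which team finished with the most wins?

Win totals: Tigers 3, Eagles 2, Rockets 2, Orcas 4, Wolves 1, Cobras 3.
Orcas leads with 4 wins (next highest: 3).

Orcas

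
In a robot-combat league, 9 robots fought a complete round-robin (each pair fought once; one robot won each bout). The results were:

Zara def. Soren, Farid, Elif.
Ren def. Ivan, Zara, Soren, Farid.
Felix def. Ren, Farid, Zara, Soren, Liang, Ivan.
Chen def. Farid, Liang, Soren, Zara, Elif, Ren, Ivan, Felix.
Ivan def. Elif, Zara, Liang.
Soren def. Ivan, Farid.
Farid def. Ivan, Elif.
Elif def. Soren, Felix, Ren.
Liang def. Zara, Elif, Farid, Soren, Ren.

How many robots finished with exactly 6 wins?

Win totals: Felix 6, Soren 2, Ren 4, Zara 3, Elif 3, Liang 5, Farid 2, Ivan 3, Chen 8.
Exactly 6: Felix — 1 robot.

1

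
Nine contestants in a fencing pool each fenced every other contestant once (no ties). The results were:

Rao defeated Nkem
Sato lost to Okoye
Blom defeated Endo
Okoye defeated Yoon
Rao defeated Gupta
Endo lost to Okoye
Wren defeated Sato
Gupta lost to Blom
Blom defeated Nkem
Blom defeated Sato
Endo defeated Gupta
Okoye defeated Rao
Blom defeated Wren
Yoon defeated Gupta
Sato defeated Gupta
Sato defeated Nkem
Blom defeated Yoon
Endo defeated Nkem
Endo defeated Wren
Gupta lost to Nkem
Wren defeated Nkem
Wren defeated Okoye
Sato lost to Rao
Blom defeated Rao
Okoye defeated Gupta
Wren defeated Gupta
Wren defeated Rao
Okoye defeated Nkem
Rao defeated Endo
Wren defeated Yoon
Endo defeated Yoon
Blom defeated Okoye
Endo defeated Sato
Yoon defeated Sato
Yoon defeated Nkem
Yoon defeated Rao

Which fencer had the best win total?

Win totals: Okoye 6, Blom 8, Wren 6, Yoon 4, Sato 2, Gupta 0, Rao 4, Nkem 1, Endo 5.
Blom leads with 8 wins (next highest: 6).

Blom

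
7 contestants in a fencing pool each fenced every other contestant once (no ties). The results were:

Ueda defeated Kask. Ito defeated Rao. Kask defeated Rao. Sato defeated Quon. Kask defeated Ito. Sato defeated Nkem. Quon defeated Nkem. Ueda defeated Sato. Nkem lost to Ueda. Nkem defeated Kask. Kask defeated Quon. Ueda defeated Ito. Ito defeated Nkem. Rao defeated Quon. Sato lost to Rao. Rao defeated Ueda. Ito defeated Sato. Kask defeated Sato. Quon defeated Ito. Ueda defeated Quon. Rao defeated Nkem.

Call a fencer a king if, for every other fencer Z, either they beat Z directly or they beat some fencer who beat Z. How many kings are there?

Ueda reaches everyone (king).
Nkem cannot reach Ueda in two steps.
Ito reaches everyone (king).
Quon cannot reach Ueda in two steps.
Kask reaches everyone (king).
Rao reaches everyone (king).
Sato cannot reach Ueda, Rao in two steps.
Kings: Ueda, Ito, Kask, Rao — 4.

4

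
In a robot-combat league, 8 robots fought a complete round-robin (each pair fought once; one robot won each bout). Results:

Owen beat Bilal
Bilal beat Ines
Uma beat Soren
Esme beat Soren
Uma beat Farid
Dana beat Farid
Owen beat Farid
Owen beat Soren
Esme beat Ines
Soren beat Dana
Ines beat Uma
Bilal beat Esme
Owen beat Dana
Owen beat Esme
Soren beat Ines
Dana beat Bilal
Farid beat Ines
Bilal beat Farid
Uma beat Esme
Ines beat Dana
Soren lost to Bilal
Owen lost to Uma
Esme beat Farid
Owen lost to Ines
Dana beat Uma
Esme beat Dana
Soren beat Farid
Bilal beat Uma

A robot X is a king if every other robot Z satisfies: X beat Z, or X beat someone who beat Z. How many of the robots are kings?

6

Uma reaches everyone (king).
Soren cannot reach Esme in two steps.
Dana reaches everyone (king).
Farid cannot reach Soren, Esme, Bilal in two steps.
Ines reaches everyone (king).
Owen reaches everyone (king).
Esme reaches everyone (king).
Bilal reaches everyone (king).
Kings: Uma, Dana, Ines, Owen, Esme, Bilal — 6.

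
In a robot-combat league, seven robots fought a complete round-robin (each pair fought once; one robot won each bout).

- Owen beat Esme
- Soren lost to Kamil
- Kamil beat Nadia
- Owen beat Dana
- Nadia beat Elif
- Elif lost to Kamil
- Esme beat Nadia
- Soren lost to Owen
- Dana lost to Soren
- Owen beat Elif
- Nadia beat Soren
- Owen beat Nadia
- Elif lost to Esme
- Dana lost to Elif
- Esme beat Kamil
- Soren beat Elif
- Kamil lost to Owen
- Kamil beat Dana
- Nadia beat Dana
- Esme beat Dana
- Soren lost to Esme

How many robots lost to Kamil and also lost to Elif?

Kamil beat: Soren, Dana, Elif, Nadia.
Elif beat: Dana.
Both beat: Dana — 1.

1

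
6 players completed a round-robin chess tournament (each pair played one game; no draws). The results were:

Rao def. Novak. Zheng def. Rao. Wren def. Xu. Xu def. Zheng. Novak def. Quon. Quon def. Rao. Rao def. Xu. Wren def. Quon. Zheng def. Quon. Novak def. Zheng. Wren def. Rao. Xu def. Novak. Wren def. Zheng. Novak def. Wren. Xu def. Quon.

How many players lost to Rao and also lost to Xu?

Rao beat: Xu, Novak.
Xu beat: Zheng, Quon, Novak.
Both beat: Novak — 1.

1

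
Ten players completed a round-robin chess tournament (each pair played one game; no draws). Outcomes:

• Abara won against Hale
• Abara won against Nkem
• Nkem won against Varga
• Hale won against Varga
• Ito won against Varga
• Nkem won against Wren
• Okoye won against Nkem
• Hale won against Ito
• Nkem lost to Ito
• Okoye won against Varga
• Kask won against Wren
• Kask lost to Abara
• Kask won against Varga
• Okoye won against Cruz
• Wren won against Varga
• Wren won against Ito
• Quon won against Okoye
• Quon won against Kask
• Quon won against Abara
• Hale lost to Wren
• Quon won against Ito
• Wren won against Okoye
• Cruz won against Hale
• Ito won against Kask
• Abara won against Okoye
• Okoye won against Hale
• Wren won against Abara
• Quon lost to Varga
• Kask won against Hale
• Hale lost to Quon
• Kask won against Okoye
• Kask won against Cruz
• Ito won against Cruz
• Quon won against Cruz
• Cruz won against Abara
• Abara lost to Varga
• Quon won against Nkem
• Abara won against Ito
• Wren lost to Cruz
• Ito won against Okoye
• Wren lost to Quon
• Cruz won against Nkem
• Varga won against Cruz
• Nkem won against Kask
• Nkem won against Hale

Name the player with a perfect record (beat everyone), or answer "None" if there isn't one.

Highest win total is Quon with 8 (out of 9 possible).
Quon lost to Varga, so no player went undefeated.

None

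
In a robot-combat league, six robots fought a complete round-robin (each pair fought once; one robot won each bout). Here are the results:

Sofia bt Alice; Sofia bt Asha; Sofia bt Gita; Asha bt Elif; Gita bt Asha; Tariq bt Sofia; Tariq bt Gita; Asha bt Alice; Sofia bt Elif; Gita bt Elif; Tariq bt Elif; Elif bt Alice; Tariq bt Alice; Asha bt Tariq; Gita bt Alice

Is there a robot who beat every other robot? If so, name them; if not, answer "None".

None

Highest win total is Tariq with 4 (out of 5 possible).
Tariq lost to Asha, so no robot went undefeated.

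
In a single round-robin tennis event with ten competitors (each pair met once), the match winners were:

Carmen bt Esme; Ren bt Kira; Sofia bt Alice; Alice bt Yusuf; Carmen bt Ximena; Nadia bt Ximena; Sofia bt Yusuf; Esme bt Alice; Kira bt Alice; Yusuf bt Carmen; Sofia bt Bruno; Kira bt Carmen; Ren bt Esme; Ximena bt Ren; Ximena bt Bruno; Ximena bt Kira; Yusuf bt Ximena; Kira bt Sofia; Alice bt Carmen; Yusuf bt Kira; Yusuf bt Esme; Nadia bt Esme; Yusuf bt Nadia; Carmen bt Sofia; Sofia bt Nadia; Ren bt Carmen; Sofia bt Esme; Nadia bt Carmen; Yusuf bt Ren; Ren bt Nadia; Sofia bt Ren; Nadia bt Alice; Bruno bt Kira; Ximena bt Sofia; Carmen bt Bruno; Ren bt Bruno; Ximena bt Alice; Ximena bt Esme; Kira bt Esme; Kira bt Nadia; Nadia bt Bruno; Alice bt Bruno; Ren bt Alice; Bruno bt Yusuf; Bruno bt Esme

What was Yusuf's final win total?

Yusuf's results: beat Ren, Nadia, Esme, Kira, Ximena, Carmen; lost to Bruno, Alice, Sofia.
That is 6 wins.

6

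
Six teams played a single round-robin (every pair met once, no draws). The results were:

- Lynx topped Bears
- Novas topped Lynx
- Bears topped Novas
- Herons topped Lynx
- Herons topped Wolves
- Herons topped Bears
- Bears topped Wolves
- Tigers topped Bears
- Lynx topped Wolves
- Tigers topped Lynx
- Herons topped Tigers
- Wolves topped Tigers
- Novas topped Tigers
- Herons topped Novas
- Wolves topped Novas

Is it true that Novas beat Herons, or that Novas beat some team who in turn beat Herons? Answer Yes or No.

Novas did not beat Herons directly.
Novas beat Lynx, Tigers, but each of them lost to Herons. No two-step path.

No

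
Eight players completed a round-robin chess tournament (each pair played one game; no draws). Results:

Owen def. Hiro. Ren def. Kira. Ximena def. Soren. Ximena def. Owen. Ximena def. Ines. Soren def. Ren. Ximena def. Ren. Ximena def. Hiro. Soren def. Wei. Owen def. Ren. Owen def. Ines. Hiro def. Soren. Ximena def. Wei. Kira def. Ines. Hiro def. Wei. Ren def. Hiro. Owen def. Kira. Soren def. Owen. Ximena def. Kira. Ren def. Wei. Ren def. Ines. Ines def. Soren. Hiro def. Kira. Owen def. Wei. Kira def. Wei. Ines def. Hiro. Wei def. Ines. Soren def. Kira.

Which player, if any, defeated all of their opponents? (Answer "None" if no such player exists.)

Ximena has 7 wins out of 7 opponents — a perfect record.

Ximena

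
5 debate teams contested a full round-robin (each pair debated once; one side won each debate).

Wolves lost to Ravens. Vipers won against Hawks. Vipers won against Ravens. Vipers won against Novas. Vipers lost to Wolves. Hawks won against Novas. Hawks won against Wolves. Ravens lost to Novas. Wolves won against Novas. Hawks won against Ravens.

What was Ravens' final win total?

Ravens' results: beat Wolves; lost to Vipers, Hawks, Novas.
That is 1 win.

1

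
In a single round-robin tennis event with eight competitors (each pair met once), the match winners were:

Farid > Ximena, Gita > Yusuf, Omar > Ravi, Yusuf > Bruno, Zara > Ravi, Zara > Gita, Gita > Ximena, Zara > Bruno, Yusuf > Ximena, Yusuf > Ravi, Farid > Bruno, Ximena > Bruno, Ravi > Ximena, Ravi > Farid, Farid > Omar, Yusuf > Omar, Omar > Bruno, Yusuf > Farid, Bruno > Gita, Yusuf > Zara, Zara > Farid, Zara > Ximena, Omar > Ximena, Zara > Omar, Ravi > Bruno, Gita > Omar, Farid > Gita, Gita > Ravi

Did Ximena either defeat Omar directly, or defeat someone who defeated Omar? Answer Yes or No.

Ximena did not beat Omar directly.
Ximena beat Bruno, but each of them lost to Omar. No two-step path.

No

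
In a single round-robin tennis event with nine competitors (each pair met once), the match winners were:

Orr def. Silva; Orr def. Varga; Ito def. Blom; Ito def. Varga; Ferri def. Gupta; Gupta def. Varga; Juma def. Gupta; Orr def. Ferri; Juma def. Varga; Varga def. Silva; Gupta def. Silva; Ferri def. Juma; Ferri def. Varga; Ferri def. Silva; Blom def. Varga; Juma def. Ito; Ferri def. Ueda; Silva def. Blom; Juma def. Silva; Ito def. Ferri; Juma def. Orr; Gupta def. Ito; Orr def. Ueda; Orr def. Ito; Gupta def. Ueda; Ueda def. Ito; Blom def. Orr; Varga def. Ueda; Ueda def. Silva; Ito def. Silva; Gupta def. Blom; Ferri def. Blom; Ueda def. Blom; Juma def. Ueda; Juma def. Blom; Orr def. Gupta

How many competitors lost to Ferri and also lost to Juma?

Ferri beat: Ueda, Varga, Juma, Blom, Silva, Gupta.
Juma beat: Ito, Orr, Ueda, Varga, Blom, Silva, Gupta.
Both beat: Ueda, Varga, Blom, Silva, Gupta — 5.

5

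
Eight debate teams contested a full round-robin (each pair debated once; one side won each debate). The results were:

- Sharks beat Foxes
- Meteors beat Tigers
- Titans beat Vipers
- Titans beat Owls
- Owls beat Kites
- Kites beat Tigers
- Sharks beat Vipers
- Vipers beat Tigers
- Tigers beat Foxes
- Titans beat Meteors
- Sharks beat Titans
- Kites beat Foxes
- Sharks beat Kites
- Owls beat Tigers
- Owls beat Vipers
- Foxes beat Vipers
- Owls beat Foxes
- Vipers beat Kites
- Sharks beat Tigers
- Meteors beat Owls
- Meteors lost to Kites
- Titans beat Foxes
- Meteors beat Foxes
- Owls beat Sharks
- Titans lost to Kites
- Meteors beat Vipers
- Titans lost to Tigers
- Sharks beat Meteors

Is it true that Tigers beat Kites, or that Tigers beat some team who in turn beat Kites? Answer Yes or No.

Tigers did not beat Kites directly.
Tigers beat Foxes, Titans, but each of them lost to Kites. No two-step path.

No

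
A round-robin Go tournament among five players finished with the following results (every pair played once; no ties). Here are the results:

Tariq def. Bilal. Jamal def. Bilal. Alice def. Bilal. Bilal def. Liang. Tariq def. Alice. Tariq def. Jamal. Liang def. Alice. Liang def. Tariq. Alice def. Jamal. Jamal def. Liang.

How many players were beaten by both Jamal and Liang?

Jamal beat: Liang, Bilal.
Liang beat: Tariq, Alice.
No one was beaten by both.

0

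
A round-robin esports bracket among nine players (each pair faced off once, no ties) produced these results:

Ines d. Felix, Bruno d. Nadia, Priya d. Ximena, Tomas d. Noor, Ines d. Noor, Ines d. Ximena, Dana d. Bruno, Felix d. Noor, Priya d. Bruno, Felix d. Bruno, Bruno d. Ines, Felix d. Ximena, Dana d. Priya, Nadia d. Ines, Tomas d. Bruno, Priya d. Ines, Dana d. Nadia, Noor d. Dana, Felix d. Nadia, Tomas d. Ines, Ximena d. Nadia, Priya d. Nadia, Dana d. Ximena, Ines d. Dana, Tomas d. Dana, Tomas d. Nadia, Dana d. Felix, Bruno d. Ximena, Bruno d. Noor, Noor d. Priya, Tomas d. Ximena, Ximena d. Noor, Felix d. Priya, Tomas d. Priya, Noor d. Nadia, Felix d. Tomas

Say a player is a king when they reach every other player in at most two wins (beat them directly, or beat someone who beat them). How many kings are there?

4

Nadia cannot reach Tomas, Priya, Bruno in two steps.
Tomas reaches everyone (king).
Priya cannot reach Tomas in two steps.
Felix reaches everyone (king).
Dana reaches everyone (king).
Ines reaches everyone (king).
Bruno cannot reach Tomas in two steps.
Noor cannot reach Tomas in two steps.
Ximena cannot reach Tomas, Felix, Bruno in two steps.
Kings: Tomas, Felix, Dana, Ines — 4.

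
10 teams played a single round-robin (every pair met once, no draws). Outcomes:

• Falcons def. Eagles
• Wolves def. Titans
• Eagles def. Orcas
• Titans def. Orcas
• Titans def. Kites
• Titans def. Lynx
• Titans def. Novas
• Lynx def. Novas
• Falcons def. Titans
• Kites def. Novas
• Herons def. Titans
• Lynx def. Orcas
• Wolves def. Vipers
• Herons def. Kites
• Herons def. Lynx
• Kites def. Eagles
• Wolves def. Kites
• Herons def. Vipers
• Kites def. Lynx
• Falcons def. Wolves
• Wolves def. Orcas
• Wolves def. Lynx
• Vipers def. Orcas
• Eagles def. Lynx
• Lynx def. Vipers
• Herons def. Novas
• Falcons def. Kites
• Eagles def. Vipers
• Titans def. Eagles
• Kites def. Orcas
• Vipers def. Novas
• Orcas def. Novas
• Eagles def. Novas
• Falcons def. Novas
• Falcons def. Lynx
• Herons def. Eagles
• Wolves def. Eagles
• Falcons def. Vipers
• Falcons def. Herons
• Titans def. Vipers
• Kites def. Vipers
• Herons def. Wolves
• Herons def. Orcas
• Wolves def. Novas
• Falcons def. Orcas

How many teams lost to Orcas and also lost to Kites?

Orcas beat: Novas.
Kites beat: Orcas, Novas, Vipers, Eagles, Lynx.
Both beat: Novas — 1.

1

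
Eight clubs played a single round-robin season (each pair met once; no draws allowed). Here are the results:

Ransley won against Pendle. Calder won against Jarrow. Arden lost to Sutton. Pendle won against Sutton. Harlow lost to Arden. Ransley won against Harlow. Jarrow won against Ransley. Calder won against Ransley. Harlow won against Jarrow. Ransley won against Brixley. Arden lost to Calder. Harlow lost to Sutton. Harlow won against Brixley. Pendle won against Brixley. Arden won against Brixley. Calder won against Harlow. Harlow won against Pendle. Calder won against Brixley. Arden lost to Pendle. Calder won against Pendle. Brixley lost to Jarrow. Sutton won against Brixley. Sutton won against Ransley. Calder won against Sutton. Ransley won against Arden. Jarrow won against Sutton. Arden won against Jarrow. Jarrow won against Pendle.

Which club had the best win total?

Win totals: Arden 3, Sutton 4, Calder 7, Jarrow 4, Pendle 3, Harlow 3, Ransley 4, Brixley 0.
Calder leads with 7 wins (next highest: 4).

Calder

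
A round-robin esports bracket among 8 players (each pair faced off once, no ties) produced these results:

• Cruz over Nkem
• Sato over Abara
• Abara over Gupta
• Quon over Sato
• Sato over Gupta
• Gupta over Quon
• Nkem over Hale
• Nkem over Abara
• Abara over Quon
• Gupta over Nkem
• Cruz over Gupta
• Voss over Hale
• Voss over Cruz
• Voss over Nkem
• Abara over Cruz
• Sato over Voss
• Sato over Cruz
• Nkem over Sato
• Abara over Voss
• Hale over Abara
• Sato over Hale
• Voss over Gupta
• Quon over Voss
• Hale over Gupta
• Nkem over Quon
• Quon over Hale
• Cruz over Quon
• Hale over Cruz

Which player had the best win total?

Win totals: Sato 5, Gupta 2, Quon 3, Abara 4, Hale 3, Cruz 3, Voss 4, Nkem 4.
Sato leads with 5 wins (next highest: 4).

Sato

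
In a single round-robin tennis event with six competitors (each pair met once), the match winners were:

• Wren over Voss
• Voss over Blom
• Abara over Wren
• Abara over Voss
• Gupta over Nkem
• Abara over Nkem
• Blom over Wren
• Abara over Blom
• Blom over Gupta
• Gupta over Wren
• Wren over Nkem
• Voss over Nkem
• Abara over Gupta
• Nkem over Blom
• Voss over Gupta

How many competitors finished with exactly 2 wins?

Win totals: Nkem 1, Wren 2, Blom 2, Gupta 2, Abara 5, Voss 3.
Exactly 2: Wren, Blom, Gupta — 3 competitors.

3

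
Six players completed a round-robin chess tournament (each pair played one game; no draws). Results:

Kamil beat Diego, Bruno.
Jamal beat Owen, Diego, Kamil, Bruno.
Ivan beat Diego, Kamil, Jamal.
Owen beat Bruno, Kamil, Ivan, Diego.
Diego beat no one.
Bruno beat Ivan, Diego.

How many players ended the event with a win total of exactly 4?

Win totals: Kamil 2, Ivan 3, Diego 0, Owen 4, Bruno 2, Jamal 4.
Exactly 4: Owen, Jamal — 2 players.

2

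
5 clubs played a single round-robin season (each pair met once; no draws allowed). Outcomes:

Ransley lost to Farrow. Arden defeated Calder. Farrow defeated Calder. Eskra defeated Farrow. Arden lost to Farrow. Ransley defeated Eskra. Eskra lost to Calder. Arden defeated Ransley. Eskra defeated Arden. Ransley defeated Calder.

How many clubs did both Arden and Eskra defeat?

0

Arden beat: Calder, Ransley.
Eskra beat: Arden, Farrow.
No one was beaten by both.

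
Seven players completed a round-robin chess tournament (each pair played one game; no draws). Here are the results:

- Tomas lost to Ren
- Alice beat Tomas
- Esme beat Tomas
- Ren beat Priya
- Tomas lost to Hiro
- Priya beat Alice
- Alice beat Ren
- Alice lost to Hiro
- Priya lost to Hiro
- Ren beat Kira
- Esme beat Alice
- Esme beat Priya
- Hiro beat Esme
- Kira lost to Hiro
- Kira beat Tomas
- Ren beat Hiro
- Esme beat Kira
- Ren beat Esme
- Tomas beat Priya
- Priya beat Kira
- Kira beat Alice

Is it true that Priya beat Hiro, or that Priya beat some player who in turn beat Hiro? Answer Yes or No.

Priya did not beat Hiro directly.
Priya beat Alice, Kira, but each of them lost to Hiro. No two-step path.

No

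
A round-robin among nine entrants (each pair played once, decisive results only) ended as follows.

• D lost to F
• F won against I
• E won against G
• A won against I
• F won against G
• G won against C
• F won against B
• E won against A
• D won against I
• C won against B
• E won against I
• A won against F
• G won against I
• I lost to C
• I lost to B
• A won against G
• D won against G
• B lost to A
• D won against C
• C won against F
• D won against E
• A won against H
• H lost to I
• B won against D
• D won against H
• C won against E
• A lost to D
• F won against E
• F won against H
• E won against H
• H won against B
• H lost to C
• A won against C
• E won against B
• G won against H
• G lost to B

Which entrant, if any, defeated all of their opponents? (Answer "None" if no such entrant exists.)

None

Highest win total is F with 6 (out of 8 possible).
F lost to A, C, so no entrant went undefeated.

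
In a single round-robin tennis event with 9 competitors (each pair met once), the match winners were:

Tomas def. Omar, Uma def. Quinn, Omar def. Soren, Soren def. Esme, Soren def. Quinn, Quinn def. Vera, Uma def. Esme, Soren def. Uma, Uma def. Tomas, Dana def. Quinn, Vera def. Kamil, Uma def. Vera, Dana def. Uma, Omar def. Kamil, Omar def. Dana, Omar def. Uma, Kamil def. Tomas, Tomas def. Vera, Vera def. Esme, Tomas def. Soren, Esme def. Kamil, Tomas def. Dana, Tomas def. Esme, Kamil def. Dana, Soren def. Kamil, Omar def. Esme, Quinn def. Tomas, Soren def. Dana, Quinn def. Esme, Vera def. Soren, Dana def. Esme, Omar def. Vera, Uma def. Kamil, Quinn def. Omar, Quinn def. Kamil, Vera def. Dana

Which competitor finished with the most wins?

Omar

Win totals: Esme 1, Uma 5, Tomas 5, Soren 5, Vera 4, Omar 6, Quinn 5, Kamil 2, Dana 3.
Omar leads with 6 wins (next highest: 5).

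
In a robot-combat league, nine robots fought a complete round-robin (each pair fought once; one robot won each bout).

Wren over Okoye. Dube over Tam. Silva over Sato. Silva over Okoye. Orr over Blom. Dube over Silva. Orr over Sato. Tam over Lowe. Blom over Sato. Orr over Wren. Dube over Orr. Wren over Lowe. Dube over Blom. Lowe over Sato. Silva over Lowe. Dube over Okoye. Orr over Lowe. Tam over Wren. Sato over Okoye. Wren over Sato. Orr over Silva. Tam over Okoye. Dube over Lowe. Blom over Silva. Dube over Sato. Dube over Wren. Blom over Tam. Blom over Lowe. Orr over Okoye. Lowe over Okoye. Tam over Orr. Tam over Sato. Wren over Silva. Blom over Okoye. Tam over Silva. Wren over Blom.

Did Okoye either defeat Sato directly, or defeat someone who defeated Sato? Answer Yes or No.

Okoye did not beat Sato directly.
Okoye beat no one, so there is no intermediate robot.

No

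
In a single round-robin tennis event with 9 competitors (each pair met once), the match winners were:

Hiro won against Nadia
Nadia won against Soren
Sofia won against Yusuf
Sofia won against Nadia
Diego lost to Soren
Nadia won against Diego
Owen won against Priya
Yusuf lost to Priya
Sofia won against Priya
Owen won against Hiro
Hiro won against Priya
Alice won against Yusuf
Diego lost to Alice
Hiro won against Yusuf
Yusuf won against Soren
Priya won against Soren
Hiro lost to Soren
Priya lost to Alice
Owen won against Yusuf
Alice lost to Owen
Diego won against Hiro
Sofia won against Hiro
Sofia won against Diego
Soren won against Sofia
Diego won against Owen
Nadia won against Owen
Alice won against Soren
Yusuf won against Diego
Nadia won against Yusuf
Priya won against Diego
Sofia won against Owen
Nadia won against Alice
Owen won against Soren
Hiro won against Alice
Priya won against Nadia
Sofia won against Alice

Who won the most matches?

Win totals: Soren 3, Hiro 4, Yusuf 2, Nadia 5, Sofia 7, Alice 4, Owen 5, Priya 4, Diego 2.
Sofia leads with 7 wins (next highest: 5).

Sofia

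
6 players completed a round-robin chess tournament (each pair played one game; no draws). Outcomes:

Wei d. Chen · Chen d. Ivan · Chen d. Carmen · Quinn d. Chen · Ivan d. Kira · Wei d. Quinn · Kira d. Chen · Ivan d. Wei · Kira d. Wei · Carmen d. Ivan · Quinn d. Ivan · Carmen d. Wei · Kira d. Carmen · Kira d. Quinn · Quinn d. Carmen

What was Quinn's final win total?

Quinn's results: beat Carmen, Chen, Ivan; lost to Kira, Wei.
That is 3 wins.

3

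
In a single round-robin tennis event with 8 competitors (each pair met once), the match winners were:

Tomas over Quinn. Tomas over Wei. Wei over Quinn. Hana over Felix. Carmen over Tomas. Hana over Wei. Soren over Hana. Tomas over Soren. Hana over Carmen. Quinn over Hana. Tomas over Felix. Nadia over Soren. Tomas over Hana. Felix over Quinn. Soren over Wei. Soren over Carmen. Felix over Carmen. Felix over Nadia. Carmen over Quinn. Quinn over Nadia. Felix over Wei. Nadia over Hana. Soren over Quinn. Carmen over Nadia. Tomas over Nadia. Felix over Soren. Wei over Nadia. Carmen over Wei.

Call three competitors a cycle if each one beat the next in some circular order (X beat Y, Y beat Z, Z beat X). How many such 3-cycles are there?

13

Win totals: Hana 3, Quinn 2, Nadia 2, Carmen 4, Felix 5, Wei 2, Tomas 6, Soren 4.
A competitor with w wins dominates both others in C(w,2) triples; summing gives 3 + 1 + 1 + 6 + 10 + 1 + 15 + 6 = 43 transitive triples.
Total triples C(8,3) = 56, so cyclic triples = 56 − 43 = 13.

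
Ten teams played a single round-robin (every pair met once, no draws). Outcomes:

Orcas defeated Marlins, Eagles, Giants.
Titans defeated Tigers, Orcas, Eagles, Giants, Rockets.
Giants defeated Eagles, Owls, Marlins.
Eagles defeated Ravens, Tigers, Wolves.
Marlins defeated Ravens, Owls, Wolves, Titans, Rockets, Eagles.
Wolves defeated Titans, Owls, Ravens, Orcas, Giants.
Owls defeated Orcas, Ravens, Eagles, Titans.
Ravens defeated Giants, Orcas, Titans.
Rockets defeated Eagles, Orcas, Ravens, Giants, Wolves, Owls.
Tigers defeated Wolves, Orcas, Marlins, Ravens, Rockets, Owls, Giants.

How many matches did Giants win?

Giants' results: beat Eagles, Marlins, Owls; lost to Rockets, Orcas, Wolves, Ravens, Titans, Tigers.
That is 3 wins.

3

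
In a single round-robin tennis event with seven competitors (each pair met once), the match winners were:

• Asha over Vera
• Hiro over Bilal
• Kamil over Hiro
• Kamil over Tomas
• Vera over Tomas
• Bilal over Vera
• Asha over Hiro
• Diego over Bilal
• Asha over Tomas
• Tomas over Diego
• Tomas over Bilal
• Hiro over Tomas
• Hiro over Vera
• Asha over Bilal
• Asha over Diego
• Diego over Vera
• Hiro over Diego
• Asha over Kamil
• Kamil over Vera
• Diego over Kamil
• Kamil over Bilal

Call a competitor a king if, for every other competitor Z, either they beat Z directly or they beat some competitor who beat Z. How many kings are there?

1

Vera cannot reach Kamil, Asha, Hiro in two steps.
Tomas cannot reach Asha, Hiro in two steps.
Kamil cannot reach Asha in two steps.
Bilal cannot reach Kamil, Diego, Asha, Hiro in two steps.
Diego cannot reach Asha in two steps.
Asha reaches everyone (king).
Hiro cannot reach Asha in two steps.
Kings: Asha — 1.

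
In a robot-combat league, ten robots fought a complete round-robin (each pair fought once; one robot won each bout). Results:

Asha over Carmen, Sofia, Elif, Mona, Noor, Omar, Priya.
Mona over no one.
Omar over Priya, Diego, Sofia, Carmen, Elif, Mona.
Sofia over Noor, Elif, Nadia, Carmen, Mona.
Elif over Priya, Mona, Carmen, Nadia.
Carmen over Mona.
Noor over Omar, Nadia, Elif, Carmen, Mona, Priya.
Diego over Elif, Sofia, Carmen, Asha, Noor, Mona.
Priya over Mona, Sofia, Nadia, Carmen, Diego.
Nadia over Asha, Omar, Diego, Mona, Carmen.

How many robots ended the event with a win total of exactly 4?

1

Win totals: Noor 6, Mona 0, Diego 6, Asha 7, Elif 4, Sofia 5, Carmen 1, Priya 5, Nadia 5, Omar 6.
Exactly 4: Elif — 1 robot.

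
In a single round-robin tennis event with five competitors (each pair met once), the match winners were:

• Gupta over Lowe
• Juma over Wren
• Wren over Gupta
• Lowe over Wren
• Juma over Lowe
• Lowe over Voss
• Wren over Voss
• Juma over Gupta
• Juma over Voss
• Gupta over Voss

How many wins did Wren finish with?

2

Wren's results: beat Gupta, Voss; lost to Juma, Lowe.
That is 2 wins.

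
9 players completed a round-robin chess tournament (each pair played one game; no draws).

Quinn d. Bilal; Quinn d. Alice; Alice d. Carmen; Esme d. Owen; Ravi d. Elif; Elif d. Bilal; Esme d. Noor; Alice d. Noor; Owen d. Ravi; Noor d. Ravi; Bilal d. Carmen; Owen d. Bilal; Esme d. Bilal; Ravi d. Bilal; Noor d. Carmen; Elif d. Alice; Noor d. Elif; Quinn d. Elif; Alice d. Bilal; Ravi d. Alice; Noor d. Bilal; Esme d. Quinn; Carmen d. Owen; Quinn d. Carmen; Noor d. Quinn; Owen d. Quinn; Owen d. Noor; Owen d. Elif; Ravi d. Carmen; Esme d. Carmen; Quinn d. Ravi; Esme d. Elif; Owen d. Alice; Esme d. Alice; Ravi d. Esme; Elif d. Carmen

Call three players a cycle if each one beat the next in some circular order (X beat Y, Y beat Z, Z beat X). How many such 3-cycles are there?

Win totals: Noor 5, Alice 3, Elif 3, Owen 6, Quinn 5, Bilal 1, Esme 7, Carmen 1, Ravi 5.
A player with w wins dominates both others in C(w,2) triples; summing gives 10 + 3 + 3 + 15 + 10 + 0 + 21 + 0 + 10 = 72 transitive triples.
Total triples C(9,3) = 84, so cyclic triples = 84 − 72 = 12.

12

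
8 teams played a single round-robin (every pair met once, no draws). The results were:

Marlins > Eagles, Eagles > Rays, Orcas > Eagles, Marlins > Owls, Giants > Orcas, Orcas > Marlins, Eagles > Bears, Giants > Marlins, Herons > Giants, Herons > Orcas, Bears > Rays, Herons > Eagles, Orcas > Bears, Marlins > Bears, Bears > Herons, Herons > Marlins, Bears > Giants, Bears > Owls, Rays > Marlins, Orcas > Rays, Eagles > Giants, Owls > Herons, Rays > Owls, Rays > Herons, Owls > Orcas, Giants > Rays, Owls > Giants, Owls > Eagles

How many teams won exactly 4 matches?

4

Win totals: Herons 4, Rays 3, Giants 3, Bears 4, Orcas 4, Eagles 3, Owls 4, Marlins 3.
Exactly 4: Herons, Bears, Orcas, Owls — 4 teams.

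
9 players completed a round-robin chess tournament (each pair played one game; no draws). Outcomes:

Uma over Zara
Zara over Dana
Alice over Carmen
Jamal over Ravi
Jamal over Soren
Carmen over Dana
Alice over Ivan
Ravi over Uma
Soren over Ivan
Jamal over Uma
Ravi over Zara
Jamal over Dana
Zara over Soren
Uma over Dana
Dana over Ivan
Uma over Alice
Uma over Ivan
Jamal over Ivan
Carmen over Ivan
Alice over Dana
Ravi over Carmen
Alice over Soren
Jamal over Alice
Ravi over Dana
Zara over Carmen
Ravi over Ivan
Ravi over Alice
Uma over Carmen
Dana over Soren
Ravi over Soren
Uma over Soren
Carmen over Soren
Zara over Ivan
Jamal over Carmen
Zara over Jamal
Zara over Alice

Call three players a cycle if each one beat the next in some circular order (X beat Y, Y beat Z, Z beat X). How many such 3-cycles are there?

2

Win totals: Alice 4, Jamal 7, Zara 6, Dana 2, Ravi 7, Soren 1, Ivan 0, Uma 6, Carmen 3.
A player with w wins dominates both others in C(w,2) triples; summing gives 6 + 21 + 15 + 1 + 21 + 0 + 0 + 15 + 3 = 82 transitive triples.
Total triples C(9,3) = 84, so cyclic triples = 84 − 82 = 2.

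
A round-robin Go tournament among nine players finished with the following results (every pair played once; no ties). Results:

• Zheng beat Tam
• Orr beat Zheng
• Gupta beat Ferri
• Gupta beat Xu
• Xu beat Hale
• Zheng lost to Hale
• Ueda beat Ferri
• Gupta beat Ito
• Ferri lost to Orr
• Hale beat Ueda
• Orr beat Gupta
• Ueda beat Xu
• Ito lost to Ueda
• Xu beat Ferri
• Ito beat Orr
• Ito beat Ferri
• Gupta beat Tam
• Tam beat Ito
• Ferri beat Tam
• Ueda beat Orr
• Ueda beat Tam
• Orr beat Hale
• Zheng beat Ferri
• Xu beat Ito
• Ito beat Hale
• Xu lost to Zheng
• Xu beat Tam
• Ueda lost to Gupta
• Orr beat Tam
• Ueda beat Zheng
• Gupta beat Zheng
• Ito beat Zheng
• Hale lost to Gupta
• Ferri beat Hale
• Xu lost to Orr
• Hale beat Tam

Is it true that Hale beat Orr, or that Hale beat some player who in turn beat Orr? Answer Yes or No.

Hale did not beat Orr directly.
Hale beat Tam, Ueda, Zheng. Of those, Ueda beat Orr.

Yes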